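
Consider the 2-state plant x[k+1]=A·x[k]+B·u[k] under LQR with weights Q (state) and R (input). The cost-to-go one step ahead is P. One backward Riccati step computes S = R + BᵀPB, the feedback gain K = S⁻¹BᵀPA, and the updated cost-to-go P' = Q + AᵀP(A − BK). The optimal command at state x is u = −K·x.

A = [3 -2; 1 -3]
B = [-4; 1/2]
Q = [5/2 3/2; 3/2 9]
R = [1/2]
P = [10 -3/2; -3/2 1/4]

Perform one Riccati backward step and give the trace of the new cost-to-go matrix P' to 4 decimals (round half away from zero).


BᵀP = [-40.7500 6.1250]
S = R + BᵀPB = [1/2] + [166.0625] = [166.5625]
BᵀPA = [-116.1250 63.1250]
K = S⁻¹·BᵀPA = [-0.6972 0.3790]
A−BK = [0.2113 -0.4841; 1.3486 -3.1895]
AᵀP(A−BK) = [0.2893 -0.2402; -0.2402 0.3265]
P' = Q + AᵀP(A−BK) = [2.7893 1.2598; 1.2598 9.3265]
tr(P') = 12.1158

12.1158


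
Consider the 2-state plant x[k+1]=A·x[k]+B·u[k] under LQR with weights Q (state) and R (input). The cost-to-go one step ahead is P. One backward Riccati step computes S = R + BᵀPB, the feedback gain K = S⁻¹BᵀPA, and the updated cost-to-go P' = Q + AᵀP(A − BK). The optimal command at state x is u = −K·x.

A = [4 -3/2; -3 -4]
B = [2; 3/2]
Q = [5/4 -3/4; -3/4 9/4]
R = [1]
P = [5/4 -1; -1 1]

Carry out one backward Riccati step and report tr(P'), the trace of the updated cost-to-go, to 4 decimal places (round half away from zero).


49.7569

BᵀP = [1.0000 -0.5000]
S = R + BᵀPB = [1] + [1.2500] = [2.2500]
BᵀPA = [5.5000 0.5000]
K = S⁻¹·BᵀPA = [2.4444 0.2222]
A−BK = [-0.8889 -1.9444; -6.6667 -4.3333]
AᵀP(A−BK) = [39.5556 14.7778; 14.7778 6.7014]
P' = Q + AᵀP(A−BK) = [40.8056 14.0278; 14.0278 8.9514]
tr(P') = 49.7569


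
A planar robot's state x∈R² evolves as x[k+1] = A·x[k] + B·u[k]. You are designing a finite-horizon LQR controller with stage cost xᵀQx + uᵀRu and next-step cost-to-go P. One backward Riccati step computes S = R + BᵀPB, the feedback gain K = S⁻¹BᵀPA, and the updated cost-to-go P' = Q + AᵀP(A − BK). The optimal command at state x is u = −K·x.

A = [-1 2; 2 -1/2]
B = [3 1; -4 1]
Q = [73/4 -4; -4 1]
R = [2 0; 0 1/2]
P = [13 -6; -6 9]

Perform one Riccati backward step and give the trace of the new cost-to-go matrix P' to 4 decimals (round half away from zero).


20.3193

BᵀP = [63.0000 -54.0000; 7.0000 3.0000]
S = R + BᵀPB = [2 0; 0 1/2] + [405.0000 9.0000; 9.0000 10.0000] = [407.0000 9.0000; 9.0000 10.5000]
BᵀPA = [-171.0000 153.0000; -1.0000 12.5000]
K = S⁻¹·BᵀPA = [-0.4261 0.3564; 0.2700 0.8850]
A−BK = [0.0083 0.0459; 0.0255 0.0404]
AᵀP(A−BK) = [0.4038 -0.1790; -0.1790 0.6654]
P' = Q + AᵀP(A−BK) = [18.6538 -4.1790; -4.1790 1.6654]
tr(P') = 20.3193


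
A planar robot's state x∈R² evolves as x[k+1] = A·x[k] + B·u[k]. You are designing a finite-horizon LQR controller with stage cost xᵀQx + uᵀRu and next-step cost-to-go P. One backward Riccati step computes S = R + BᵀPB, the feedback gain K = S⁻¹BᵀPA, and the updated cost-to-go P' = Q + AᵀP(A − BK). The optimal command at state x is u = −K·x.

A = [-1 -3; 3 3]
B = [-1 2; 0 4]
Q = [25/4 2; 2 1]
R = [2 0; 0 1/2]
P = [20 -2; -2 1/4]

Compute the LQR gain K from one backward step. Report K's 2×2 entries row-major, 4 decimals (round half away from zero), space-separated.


0.4046 0.8015 -0.5344 -1.5115

BᵀP = [-20.0000 2.0000; 32.0000 -3.0000]
S = R + BᵀPB = [2 0; 0 1/2] + [20.0000 -32.0000; -32.0000 52.0000] = [22.0000 -32.0000; -32.0000 52.5000]
BᵀPA = [26.0000 66.0000; -41.0000 -105.0000]
K = S⁻¹·BᵀPA = [0.4046 0.8015; -0.5344 -1.5115]
A−BK = [0.4733 0.8244; 5.1374 9.0458]
AᵀP(A−BK) = [1.8225 3.4408; 3.4408 6.6469]
P' = Q + AᵀP(A−BK) = [8.0725 5.4408; 5.4408 7.6469]
tr(P') = 15.7195


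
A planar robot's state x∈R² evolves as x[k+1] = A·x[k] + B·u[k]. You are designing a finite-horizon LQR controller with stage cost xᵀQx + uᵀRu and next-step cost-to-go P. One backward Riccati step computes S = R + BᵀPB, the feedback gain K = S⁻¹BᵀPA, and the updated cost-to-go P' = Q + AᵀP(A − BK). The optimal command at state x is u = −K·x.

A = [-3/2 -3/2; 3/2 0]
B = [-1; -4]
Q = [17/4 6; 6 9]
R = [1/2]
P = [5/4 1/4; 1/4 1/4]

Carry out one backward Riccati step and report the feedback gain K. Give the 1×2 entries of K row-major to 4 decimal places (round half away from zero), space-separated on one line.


0.1935 0.4355

BᵀP = [-2.2500 -1.2500]
S = R + BᵀPB = [1/2] + [7.2500] = [7.7500]
BᵀPA = [1.5000 3.3750]
K = S⁻¹·BᵀPA = [0.1935 0.4355]
A−BK = [-1.3065 -1.0645; 2.2742 1.7419]
AᵀP(A−BK) = [1.9597 1.5968; 1.5968 1.3427]
P' = Q + AᵀP(A−BK) = [6.2097 7.5968; 7.5968 10.3427]
tr(P') = 16.5524


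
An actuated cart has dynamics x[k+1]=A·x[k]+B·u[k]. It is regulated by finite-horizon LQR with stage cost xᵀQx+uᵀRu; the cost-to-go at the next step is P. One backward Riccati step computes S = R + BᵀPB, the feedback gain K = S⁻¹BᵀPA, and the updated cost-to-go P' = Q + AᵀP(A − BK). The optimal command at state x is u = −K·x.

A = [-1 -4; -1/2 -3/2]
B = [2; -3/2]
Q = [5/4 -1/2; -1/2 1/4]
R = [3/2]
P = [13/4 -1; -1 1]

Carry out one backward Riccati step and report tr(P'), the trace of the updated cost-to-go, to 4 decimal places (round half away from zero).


BᵀP = [8.0000 -3.5000]
S = R + BᵀPB = [3/2] + [21.2500] = [22.7500]
BᵀPA = [-6.2500 -26.7500]
K = S⁻¹·BᵀPA = [-0.2747 -1.1758]
A−BK = [-0.4505 -1.6484; -0.9121 -3.2637]
AᵀP(A−BK) = [0.7830 2.9011; 2.9011 10.7967]
P' = Q + AᵀP(A−BK) = [2.0330 2.4011; 2.4011 11.0467]
tr(P') = 13.0797

13.0797


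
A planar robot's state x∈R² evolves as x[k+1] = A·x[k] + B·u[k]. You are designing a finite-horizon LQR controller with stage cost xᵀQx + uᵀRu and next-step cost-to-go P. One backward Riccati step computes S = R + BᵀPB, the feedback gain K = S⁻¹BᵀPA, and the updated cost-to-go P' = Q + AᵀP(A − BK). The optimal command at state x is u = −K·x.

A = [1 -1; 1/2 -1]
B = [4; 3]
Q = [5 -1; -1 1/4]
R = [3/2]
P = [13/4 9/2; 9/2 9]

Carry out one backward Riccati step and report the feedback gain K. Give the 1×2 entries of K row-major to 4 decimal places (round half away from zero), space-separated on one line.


BᵀP = [26.5000 45.0000]
S = R + BᵀPB = [3/2] + [241.0000] = [242.5000]
BᵀPA = [49.0000 -71.5000]
K = S⁻¹·BᵀPA = [0.2021 -0.2948]
A−BK = [0.1918 0.1794; -0.1062 -0.1155]
AᵀP(A−BK) = [0.0990 -0.0526; -0.0526 0.1686]
P' = Q + AᵀP(A−BK) = [5.0990 -1.0526; -1.0526 0.4186]
tr(P') = 5.5175

0.2021 -0.2948


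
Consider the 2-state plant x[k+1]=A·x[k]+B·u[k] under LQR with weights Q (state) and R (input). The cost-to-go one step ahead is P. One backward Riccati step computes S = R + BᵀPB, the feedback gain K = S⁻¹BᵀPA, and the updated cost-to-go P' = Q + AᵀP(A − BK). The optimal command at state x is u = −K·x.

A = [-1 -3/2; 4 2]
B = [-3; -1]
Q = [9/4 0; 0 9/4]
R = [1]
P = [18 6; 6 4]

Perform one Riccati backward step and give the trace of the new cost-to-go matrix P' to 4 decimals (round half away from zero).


BᵀP = [-60.0000 -22.0000]
S = R + BᵀPB = [1] + [202.0000] = [203.0000]
BᵀPA = [-28.0000 46.0000]
K = S⁻¹·BᵀPA = [-0.1379 0.2266]
A−BK = [-1.4138 -0.8202; 3.8621 2.2266]
AᵀP(A−BK) = [30.1379 17.3448; 17.3448 10.0764]
P' = Q + AᵀP(A−BK) = [32.3879 17.3448; 17.3448 12.3264]
tr(P') = 44.7143

44.7143


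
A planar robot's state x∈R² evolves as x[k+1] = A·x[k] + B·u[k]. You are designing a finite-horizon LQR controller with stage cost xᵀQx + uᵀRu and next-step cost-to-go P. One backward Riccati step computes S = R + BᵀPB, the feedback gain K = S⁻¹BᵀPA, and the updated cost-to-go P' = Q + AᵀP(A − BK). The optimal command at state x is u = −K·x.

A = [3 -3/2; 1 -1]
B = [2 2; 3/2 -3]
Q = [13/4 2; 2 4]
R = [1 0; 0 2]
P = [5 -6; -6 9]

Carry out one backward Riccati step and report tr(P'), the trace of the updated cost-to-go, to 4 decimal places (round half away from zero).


9.0290

BᵀP = [1.0000 1.5000; 28.0000 -39.0000]
S = R + BᵀPB = [1 0; 0 2] + [4.2500 -2.5000; -2.5000 173.0000] = [5.2500 -2.5000; -2.5000 175.0000]
BᵀPA = [4.5000 -3.0000; 45.0000 -3.0000]
K = S⁻¹·BᵀPA = [0.9863 -0.5836; 0.2712 -0.0255]
A−BK = [0.4849 -0.2819; 0.3342 -0.2011]
AᵀP(A−BK) = [1.3562 -0.7274; -0.7274 0.4229]
P' = Q + AᵀP(A−BK) = [4.6062 1.2726; 1.2726 4.4229]
tr(P') = 9.0290


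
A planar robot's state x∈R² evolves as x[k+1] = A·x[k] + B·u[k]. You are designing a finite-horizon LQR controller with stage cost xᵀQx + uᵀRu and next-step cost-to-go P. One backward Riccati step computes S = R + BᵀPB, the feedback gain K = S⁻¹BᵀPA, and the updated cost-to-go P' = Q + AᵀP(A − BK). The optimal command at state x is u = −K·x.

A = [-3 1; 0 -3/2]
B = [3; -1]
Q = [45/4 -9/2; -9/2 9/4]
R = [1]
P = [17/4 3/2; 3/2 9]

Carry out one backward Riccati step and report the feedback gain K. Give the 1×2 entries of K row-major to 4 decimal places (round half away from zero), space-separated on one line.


-0.8599 0.4586

BᵀP = [11.2500 -4.5000]
S = R + BᵀPB = [1] + [38.2500] = [39.2500]
BᵀPA = [-33.7500 18.0000]
K = S⁻¹·BᵀPA = [-0.8599 0.4586]
A−BK = [-0.4204 -0.3758; -0.8599 -1.0414]
AᵀP(A−BK) = [9.2293 9.4777; 9.4777 11.7452]
P' = Q + AᵀP(A−BK) = [20.4793 4.9777; 4.9777 13.9952]
tr(P') = 34.4745


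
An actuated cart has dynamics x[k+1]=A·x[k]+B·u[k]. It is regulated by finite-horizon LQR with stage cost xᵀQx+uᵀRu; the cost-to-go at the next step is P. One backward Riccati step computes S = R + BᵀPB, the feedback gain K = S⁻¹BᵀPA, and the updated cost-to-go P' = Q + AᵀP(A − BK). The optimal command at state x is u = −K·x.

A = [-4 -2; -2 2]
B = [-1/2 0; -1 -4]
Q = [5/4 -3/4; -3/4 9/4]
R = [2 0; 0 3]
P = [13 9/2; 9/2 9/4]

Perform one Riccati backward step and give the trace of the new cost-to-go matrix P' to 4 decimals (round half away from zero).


59.9583

BᵀP = [-11.0000 -4.5000; -18.0000 -9.0000]
S = R + BᵀPB = [2 0; 0 3] + [10.0000 18.0000; 18.0000 36.0000] = [12.0000 18.0000; 18.0000 39.0000]
BᵀPA = [53.0000 13.0000; 90.0000 18.0000]
K = S⁻¹·BᵀPA = [3.1042 1.2708; 0.8750 -0.1250]
A−BK = [-2.4479 -1.3646; 4.6042 2.7708]
AᵀP(A−BK) = [45.7292 20.8958; 20.8958 10.7292]
P' = Q + AᵀP(A−BK) = [46.9792 20.1458; 20.1458 12.9792]
tr(P') = 59.9583


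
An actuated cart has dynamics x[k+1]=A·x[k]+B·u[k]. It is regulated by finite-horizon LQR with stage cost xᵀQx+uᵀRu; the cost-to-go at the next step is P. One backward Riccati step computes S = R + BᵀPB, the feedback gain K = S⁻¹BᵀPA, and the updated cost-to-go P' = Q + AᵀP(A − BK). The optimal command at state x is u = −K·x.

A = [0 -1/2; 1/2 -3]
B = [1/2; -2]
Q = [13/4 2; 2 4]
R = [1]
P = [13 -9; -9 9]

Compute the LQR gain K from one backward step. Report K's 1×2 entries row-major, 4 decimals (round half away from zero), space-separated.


BᵀP = [24.5000 -22.5000]
S = R + BᵀPB = [1] + [57.2500] = [58.2500]
BᵀPA = [-11.2500 55.2500]
K = S⁻¹·BᵀPA = [-0.1931 0.9485]
A−BK = [0.0966 -0.9742; 0.1137 -1.1030]
AᵀP(A−BK) = [0.0773 -0.5794; -0.5794 4.8455]
P' = Q + AᵀP(A−BK) = [3.3273 1.4206; 1.4206 8.8455]
tr(P') = 12.1727

-0.1931 0.9485


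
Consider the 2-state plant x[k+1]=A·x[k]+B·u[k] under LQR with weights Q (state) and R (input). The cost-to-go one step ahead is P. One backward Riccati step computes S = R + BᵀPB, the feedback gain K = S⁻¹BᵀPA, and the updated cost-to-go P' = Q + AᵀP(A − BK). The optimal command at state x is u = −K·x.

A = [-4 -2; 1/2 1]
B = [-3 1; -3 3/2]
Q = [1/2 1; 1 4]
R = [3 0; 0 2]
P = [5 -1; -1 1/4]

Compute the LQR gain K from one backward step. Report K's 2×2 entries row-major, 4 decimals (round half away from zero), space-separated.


1.3840 0.7423 -0.5206 -0.2680

BᵀP = [-12.0000 2.2500; 3.5000 -0.6250]
S = R + BᵀPB = [3 0; 0 2] + [29.2500 -8.6250; -8.6250 2.5625] = [32.2500 -8.6250; -8.6250 4.5625]
BᵀPA = [49.1250 26.2500; -14.3125 -7.6250]
K = S⁻¹·BᵀPA = [1.3840 0.7423; -0.5206 -0.2680]
A−BK = [0.6727 0.4948; 5.4330 3.6289]
AᵀP(A−BK) = [8.6211 4.8247; 4.8247 2.7216]
P' = Q + AᵀP(A−BK) = [9.1211 5.8247; 5.8247 6.7216]
tr(P') = 15.8428


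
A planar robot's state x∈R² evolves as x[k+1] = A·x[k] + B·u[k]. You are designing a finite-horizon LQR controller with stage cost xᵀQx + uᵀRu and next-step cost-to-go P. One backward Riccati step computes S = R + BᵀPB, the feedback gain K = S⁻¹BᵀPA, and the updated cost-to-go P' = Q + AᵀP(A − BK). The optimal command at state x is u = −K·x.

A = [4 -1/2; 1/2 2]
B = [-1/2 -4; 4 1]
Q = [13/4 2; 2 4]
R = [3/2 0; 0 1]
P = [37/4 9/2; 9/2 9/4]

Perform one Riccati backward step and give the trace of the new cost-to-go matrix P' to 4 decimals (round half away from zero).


8.7127

BᵀP = [13.3750 6.7500; -32.5000 -15.7500]
S = R + BᵀPB = [3/2 0; 0 1] + [20.3125 -46.7500; -46.7500 114.2500] = [21.8125 -46.7500; -46.7500 115.2500]
BᵀPA = [56.8750 6.8125; -137.8750 -15.2500]
K = S⁻¹·BᵀPA = [0.3326 0.2199; -1.0614 -0.0431]
A−BK = [-0.0794 -0.5625; 0.2312 1.1635]
AᵀP(A−BK) = [1.3059 0.1729; 0.1729 0.1568]
P' = Q + AᵀP(A−BK) = [4.5559 2.1729; 2.1729 4.1568]
tr(P') = 8.7127


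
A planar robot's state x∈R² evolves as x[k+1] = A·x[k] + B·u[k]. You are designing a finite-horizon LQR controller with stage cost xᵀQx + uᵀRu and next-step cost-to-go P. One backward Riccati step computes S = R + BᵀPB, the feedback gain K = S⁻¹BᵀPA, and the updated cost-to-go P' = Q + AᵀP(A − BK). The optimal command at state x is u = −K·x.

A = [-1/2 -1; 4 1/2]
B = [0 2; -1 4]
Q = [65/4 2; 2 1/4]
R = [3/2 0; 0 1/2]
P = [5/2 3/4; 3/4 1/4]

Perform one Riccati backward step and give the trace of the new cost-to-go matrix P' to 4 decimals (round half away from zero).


16.8573

BᵀP = [-0.7500 -0.2500; 8.0000 2.5000]
S = R + BᵀPB = [3/2 0; 0 1/2] + [0.2500 -2.5000; -2.5000 26.0000] = [1.7500 -2.5000; -2.5000 26.5000]
BᵀPA = [-0.6250 0.6250; 6.0000 -6.7500]
K = S⁻¹·BᵀPA = [-0.0389 -0.0078; 0.2227 -0.2555]
A−BK = [-0.9455 -0.4891; 3.0701 1.5140]
AᵀP(A−BK) = [0.2642 0.0903; 0.0903 0.0931]
P' = Q + AᵀP(A−BK) = [16.5142 2.0903; 2.0903 0.3431]
tr(P') = 16.8573


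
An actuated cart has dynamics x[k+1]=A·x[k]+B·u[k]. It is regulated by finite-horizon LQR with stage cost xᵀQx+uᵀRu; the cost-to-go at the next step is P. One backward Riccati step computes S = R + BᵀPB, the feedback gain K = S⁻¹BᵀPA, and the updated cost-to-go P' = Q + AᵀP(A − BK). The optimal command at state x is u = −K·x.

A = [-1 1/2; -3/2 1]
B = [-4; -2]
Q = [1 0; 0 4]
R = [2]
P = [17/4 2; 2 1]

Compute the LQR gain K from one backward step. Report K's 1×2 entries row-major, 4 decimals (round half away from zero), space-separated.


0.3396 -0.1934

BᵀP = [-21.0000 -10.0000]
S = R + BᵀPB = [2] + [104.0000] = [106.0000]
BᵀPA = [36.0000 -20.5000]
K = S⁻¹·BᵀPA = [0.3396 -0.1934]
A−BK = [0.3585 -0.2736; -0.8208 0.6132]
AᵀP(A−BK) = [0.2736 -0.1627; -0.1627 0.0979]
P' = Q + AᵀP(A−BK) = [1.2736 -0.1627; -0.1627 4.0979]
tr(P') = 5.3715


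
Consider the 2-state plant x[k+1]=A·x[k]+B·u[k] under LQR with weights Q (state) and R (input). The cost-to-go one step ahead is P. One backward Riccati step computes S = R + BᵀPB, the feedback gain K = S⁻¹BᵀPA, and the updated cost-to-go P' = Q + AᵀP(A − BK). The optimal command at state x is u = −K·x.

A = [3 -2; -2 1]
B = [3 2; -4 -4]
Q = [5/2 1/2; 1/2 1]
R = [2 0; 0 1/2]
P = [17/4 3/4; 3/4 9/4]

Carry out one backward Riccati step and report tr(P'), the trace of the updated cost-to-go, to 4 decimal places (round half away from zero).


11.8449

BᵀP = [9.7500 -6.7500; 5.5000 -7.5000]
S = R + BᵀPB = [2 0; 0 1/2] + [56.2500 46.5000; 46.5000 41.0000] = [58.2500 46.5000; 46.5000 41.5000]
BᵀPA = [42.7500 -26.2500; 31.5000 -18.5000]
K = S⁻¹·BᵀPA = [1.2126 -0.8981; -0.5997 0.5605]
A−BK = [0.5615 -0.4268; 0.4517 -0.3503]
AᵀP(A−BK) = [5.3003 -4.0127; -4.0127 3.0446]
P' = Q + AᵀP(A−BK) = [7.8003 -3.5127; -3.5127 4.0446]
tr(P') = 11.8449


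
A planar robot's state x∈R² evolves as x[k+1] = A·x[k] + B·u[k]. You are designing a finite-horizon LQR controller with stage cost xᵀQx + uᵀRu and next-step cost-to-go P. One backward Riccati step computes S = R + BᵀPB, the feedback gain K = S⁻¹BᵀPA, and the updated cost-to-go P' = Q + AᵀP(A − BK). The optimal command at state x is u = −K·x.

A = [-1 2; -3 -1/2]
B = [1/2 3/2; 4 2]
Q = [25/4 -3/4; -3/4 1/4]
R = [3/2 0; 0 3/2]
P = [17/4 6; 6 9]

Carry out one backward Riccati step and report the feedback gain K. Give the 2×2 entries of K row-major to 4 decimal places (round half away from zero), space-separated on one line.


-0.5589 -0.0099 -0.4079 0.2939

BᵀP = [26.1250 39.0000; 18.3750 27.0000]
S = R + BᵀPB = [3/2 0; 0 3/2] + [169.0625 117.1875; 117.1875 81.5625] = [170.5625 117.1875; 117.1875 83.0625]
BᵀPA = [-143.1250 32.7500; -99.3750 23.2500]
K = S⁻¹·BᵀPA = [-0.5589 -0.0099; -0.4079 0.2939]
A−BK = [-0.1088 1.5641; 0.0514 -1.0481]
AᵀP(A−BK) = [0.7251 -0.2130; -0.2130 0.7416]
P' = Q + AᵀP(A−BK) = [6.9751 -0.9630; -0.9630 0.9916]
tr(P') = 7.9667


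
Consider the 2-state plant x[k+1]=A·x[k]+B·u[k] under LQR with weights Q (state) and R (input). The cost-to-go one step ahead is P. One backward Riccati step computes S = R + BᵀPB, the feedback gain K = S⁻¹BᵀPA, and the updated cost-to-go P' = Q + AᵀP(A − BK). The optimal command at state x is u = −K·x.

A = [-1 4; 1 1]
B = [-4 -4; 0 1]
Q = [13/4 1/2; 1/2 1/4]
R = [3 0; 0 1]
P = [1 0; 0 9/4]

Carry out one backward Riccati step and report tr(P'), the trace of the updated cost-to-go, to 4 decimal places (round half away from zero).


9.2335

BᵀP = [-4.0000 0.0000; -4.0000 2.2500]
S = R + BᵀPB = [3 0; 0 1] + [16.0000 16.0000; 16.0000 18.2500] = [19.0000 16.0000; 16.0000 19.2500]
BᵀPA = [4.0000 -16.0000; 6.2500 -13.7500]
K = S⁻¹·BᵀPA = [-0.2096 -0.8018; 0.4989 -0.0478]
A−BK = [0.1572 0.6014; 0.5011 1.0478]
AᵀP(A−BK) = [0.9704 1.7563; 1.7563 4.7631]
P' = Q + AᵀP(A−BK) = [4.2204 2.2563; 2.2563 5.0131]
tr(P') = 9.2335


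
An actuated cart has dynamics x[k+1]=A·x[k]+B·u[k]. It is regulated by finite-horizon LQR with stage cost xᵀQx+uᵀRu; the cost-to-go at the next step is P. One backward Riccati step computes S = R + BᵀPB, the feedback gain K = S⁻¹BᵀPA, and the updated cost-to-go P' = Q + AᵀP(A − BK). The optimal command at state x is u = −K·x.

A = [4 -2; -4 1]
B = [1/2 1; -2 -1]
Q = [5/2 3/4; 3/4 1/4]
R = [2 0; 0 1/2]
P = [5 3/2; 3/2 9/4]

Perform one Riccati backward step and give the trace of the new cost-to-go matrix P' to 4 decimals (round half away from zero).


BᵀP = [-0.5000 -3.7500; 3.5000 -0.7500]
S = R + BᵀPB = [2 0; 0 1/2] + [7.2500 3.2500; 3.2500 4.2500] = [9.2500 3.2500; 3.2500 4.7500]
BᵀPA = [13.0000 -2.7500; 17.0000 -7.7500]
K = S⁻¹·BᵀPA = [0.1948 0.3633; 3.4457 -1.8801]
A−BK = [0.4569 -0.3015; -0.1648 -0.1536]
AᵀP(A−BK) = [6.8914 -3.7603; -3.7603 2.6779]
P' = Q + AᵀP(A−BK) = [9.3914 -3.0103; -3.0103 2.9279]
tr(P') = 12.3193

12.3193


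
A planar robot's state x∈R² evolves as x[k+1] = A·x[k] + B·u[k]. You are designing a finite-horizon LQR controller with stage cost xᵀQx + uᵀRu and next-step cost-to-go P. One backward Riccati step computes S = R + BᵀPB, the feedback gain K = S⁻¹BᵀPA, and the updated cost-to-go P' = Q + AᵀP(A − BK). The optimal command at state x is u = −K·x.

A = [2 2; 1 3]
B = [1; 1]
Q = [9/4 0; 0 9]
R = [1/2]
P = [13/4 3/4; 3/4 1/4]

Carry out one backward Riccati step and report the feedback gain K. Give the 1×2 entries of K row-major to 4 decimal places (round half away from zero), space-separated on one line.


BᵀP = [4.0000 1.0000]
S = R + BᵀPB = [1/2] + [5.0000] = [5.5000]
BᵀPA = [9.0000 11.0000]
K = S⁻¹·BᵀPA = [1.6364 2.0000]
A−BK = [0.3636 0.0000; -0.6364 1.0000]
AᵀP(A−BK) = [1.5227 1.7500; 1.7500 2.2500]
P' = Q + AᵀP(A−BK) = [3.7727 1.7500; 1.7500 11.2500]
tr(P') = 15.0227

1.6364 2.0000


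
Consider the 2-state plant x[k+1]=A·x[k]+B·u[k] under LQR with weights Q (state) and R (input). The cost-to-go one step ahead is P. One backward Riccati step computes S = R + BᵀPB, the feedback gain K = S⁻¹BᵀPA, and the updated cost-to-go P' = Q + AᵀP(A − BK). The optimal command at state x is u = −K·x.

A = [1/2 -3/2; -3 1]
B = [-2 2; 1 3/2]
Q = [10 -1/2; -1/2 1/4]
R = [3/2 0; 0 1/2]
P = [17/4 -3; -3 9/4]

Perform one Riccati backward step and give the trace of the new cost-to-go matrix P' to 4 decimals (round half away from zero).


BᵀP = [-11.5000 8.2500; 4.0000 -2.6250]
S = R + BᵀPB = [3/2 0; 0 1/2] + [31.2500 -10.6250; -10.6250 4.0625] = [32.7500 -10.6250; -10.6250 4.5625]
BᵀPA = [-30.5000 25.5000; 9.8750 -8.6250]
K = S⁻¹·BᵀPA = [-0.9371 0.6762; -0.0180 -0.3157]
A−BK = [-1.3383 0.4837; -2.0359 0.7973]
AᵀP(A−BK) = [1.9076 -1.1957; -1.1957 0.8464]
P' = Q + AᵀP(A−BK) = [11.9076 -1.6957; -1.6957 1.0964]
tr(P') = 13.0040

13.0040


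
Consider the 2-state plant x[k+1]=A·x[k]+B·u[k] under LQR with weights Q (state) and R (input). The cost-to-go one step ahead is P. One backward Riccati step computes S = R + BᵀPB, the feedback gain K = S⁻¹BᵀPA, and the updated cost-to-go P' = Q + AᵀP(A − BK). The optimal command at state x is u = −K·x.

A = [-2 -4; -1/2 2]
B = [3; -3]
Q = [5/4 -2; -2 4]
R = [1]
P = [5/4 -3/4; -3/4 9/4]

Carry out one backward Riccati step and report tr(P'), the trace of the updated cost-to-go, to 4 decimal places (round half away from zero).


BᵀP = [6.0000 -9.0000]
S = R + BᵀPB = [1] + [45.0000] = [46.0000]
BᵀPA = [-7.5000 -42.0000]
K = S⁻¹·BᵀPA = [-0.1630 -0.9130]
A−BK = [-1.5109 -1.2609; -0.9891 -0.7391]
AᵀP(A−BK) = [2.8397 2.4022; 2.4022 2.6522]
P' = Q + AᵀP(A−BK) = [4.0897 0.4022; 0.4022 6.6522]
tr(P') = 10.7418

10.7418


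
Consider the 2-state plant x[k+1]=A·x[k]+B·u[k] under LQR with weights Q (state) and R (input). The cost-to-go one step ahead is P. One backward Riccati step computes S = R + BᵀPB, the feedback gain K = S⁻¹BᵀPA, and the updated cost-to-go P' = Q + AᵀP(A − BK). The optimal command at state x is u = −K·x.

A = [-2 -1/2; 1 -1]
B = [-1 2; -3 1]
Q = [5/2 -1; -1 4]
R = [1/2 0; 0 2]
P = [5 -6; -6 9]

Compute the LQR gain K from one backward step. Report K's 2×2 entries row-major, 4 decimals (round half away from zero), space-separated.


-0.8341 0.2938 -0.9756 -0.0670

BᵀP = [13.0000 -21.0000; 4.0000 -3.0000]
S = R + BᵀPB = [1/2 0; 0 2] + [50.0000 5.0000; 5.0000 5.0000] = [50.5000 5.0000; 5.0000 7.0000]
BᵀPA = [-47.0000 14.5000; -11.0000 1.0000]
K = S⁻¹·BᵀPA = [-0.8341 0.2938; -0.9756 -0.0670]
A−BK = [-0.8828 -0.0723; -0.5266 -0.0518]
AᵀP(A−BK) = [3.0654 0.0700; 0.0700 0.0575]
P' = Q + AᵀP(A−BK) = [5.5654 -0.9300; -0.9300 4.0575]
tr(P') = 9.6229


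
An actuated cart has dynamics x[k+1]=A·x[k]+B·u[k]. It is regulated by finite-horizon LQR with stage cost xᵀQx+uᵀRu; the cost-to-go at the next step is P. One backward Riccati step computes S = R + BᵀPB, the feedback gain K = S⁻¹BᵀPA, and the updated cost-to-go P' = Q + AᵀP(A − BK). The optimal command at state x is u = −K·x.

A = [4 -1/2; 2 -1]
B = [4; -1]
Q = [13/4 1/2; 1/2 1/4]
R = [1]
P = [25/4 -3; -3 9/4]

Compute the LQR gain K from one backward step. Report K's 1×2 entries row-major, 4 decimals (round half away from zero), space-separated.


0.6562 0.0020

BᵀP = [28.0000 -14.2500]
S = R + BᵀPB = [1] + [126.2500] = [127.2500]
BᵀPA = [83.5000 0.2500]
K = S⁻¹·BᵀPA = [0.6562 0.0020]
A−BK = [1.3752 -0.5079; 2.6562 -0.9980]
AᵀP(A−BK) = [6.2083 -2.1640; -2.1640 0.8120]
P' = Q + AᵀP(A−BK) = [9.4583 -1.6640; -1.6640 1.0620]
tr(P') = 10.5203


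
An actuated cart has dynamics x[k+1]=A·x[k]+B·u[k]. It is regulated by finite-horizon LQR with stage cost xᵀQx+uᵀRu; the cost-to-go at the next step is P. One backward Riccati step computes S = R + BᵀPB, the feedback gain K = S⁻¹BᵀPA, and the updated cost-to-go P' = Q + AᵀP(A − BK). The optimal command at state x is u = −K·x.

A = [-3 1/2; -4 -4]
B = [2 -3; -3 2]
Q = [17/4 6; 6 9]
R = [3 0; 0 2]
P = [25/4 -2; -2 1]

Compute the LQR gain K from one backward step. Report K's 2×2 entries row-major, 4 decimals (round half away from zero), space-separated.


0.3422 0.4600 0.6961 -0.1323

BᵀP = [18.5000 -7.0000; -22.7500 8.0000]
S = R + BᵀPB = [3 0; 0 2] + [58.0000 -69.5000; -69.5000 84.2500] = [61.0000 -69.5000; -69.5000 86.2500]
BᵀPA = [-27.5000 37.2500; 36.2500 -43.3750]
K = S⁻¹·BᵀPA = [0.3422 0.4600; 0.6961 -0.1323]
A−BK = [-1.5963 -0.8167; -4.3654 -2.3556]
AᵀP(A−BK) = [8.4292 4.0684; 4.0684 2.6920]
P' = Q + AᵀP(A−BK) = [12.6792 10.0684; 10.0684 11.6920]
tr(P') = 24.3712


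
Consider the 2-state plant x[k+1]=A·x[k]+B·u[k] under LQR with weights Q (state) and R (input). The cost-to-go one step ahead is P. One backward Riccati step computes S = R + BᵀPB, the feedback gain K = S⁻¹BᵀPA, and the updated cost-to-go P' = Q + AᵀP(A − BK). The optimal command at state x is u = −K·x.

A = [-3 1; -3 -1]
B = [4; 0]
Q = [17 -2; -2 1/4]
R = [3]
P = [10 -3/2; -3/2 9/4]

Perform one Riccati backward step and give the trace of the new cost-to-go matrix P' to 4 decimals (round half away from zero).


38.9402

BᵀP = [40.0000 -6.0000]
S = R + BᵀPB = [3] + [160.0000] = [163.0000]
BᵀPA = [-102.0000 46.0000]
K = S⁻¹·BᵀPA = [-0.6258 0.2822]
A−BK = [-0.4969 -0.1288; -3.0000 -1.0000]
AᵀP(A−BK) = [19.4218 5.5353; 5.5353 2.2684]
P' = Q + AᵀP(A−BK) = [36.4218 3.5353; 3.5353 2.5184]
tr(P') = 38.9402


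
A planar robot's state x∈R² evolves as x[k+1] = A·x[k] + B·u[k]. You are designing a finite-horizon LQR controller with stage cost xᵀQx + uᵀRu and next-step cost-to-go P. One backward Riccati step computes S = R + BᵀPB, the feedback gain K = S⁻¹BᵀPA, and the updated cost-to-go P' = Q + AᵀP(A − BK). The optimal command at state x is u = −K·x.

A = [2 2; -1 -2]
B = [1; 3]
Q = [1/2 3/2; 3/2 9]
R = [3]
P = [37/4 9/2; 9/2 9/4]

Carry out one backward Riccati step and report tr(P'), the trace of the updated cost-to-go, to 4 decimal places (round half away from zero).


BᵀP = [22.7500 11.2500]
S = R + BᵀPB = [3] + [56.5000] = [59.5000]
BᵀPA = [34.2500 23.0000]
K = S⁻¹·BᵀPA = [0.5756 0.3866]
A−BK = [1.4244 1.6134; -2.7269 -3.1597]
AᵀP(A−BK) = [1.5347 1.2605; 1.2605 1.1092]
P' = Q + AᵀP(A−BK) = [2.0347 2.7605; 2.7605 10.1092]
tr(P') = 12.1439

12.1439


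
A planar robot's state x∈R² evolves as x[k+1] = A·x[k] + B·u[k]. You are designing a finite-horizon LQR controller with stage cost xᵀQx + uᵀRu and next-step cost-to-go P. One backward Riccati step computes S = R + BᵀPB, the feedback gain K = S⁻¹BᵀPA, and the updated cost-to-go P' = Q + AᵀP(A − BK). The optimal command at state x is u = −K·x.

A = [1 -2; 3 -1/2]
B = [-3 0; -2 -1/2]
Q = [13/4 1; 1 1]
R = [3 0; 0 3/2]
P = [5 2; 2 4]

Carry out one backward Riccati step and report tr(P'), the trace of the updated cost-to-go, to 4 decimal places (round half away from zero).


BᵀP = [-19.0000 -14.0000; -1.0000 -2.0000]
S = R + BᵀPB = [3 0; 0 3/2] + [85.0000 7.0000; 7.0000 1.0000] = [88.0000 7.0000; 7.0000 2.5000]
BᵀPA = [-61.0000 45.0000; -7.0000 3.0000]
K = S⁻¹·BᵀPA = [-0.6053 0.5351; -1.1053 -0.2982]
A−BK = [-0.8158 -0.3947; 1.2368 0.4211]
AᵀP(A−BK) = [8.3421 1.5526; 1.5526 1.8158]
P' = Q + AᵀP(A−BK) = [11.5921 2.5526; 2.5526 2.8158]
tr(P') = 14.4079

14.4079


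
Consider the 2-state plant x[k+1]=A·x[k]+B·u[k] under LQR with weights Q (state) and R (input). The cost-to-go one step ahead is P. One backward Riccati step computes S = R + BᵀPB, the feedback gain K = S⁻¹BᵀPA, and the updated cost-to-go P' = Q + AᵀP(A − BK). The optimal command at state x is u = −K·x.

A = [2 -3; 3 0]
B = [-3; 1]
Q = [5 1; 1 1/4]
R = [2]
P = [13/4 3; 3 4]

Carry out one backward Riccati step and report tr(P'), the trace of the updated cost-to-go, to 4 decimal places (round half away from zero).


BᵀP = [-6.7500 -5.0000]
S = R + BᵀPB = [2] + [15.2500] = [17.2500]
BᵀPA = [-28.5000 20.2500]
K = S⁻¹·BᵀPA = [-1.6522 1.1739]
A−BK = [-2.9565 0.5217; 4.6522 -1.1739]
AᵀP(A−BK) = [37.9130 -13.0435; -13.0435 5.4783]
P' = Q + AᵀP(A−BK) = [42.9130 -12.0435; -12.0435 5.7283]
tr(P') = 48.6413

48.6413


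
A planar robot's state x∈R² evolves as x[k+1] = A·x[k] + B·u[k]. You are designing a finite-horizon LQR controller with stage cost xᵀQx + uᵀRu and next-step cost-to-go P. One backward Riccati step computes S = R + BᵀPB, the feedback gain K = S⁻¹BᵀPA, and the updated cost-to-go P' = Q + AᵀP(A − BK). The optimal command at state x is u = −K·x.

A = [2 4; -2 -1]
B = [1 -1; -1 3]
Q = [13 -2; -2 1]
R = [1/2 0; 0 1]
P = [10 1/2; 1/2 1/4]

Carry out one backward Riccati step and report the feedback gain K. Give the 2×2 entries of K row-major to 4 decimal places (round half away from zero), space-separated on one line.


BᵀP = [9.5000 0.2500; -8.5000 0.2500]
S = R + BᵀPB = [1/2 0; 0 1] + [9.2500 -8.7500; -8.7500 9.2500] = [9.7500 -8.7500; -8.7500 10.2500]
BᵀPA = [18.5000 37.7500; -17.5000 -34.2500]
K = S⁻¹·BᵀPA = [1.5615 3.7326; -0.3743 -0.1551]
A−BK = [0.0642 0.1123; 0.6845 3.1979]
AᵀP(A−BK) = [1.5615 3.7326; 3.7326 10.0321]
P' = Q + AᵀP(A−BK) = [14.5615 1.7326; 1.7326 11.0321]
tr(P') = 25.5936

1.5615 3.7326 -0.3743 -0.1551


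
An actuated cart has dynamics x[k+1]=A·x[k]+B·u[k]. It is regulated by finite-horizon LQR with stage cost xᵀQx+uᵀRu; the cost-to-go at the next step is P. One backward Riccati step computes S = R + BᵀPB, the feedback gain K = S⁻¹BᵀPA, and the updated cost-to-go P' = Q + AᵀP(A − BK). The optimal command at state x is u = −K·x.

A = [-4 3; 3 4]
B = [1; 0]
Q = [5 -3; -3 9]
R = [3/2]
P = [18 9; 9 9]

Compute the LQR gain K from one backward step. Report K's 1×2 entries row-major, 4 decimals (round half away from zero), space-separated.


BᵀP = [18.0000 9.0000]
S = R + BᵀPB = [3/2] + [18.0000] = [19.5000]
BᵀPA = [-45.0000 90.0000]
K = S⁻¹·BᵀPA = [-2.3077 4.6154]
A−BK = [-1.6923 -1.6154; 3.0000 4.0000]
AᵀP(A−BK) = [49.1538 36.6923; 36.6923 106.6154]
P' = Q + AᵀP(A−BK) = [54.1538 33.6923; 33.6923 115.6154]
tr(P') = 169.7692

-2.3077 4.6154


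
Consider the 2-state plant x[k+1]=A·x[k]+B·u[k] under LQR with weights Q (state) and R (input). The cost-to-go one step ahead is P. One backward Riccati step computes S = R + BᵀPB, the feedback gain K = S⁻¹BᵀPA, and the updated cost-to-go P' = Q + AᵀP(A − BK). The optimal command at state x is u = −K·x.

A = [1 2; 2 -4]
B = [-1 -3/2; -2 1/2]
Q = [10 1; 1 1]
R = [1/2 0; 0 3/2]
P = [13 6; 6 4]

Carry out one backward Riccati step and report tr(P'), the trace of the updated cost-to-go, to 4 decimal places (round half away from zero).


BᵀP = [-25.0000 -14.0000; -16.5000 -7.0000]
S = R + BᵀPB = [1/2 0; 0 3/2] + [53.0000 30.5000; 30.5000 21.2500] = [53.5000 30.5000; 30.5000 22.7500]
BᵀPA = [-53.0000 6.0000; -30.5000 -5.0000]
K = S⁻¹·BᵀPA = [-0.9603 1.0074; -0.0532 -1.5704]
A−BK = [-0.0401 0.6519; 0.1059 -1.2000]
AᵀP(A−BK) = [0.4802 -0.5037; -0.5037 6.1037]
P' = Q + AᵀP(A−BK) = [10.4802 0.4963; 0.4963 7.1037]
tr(P') = 17.5839

17.5839


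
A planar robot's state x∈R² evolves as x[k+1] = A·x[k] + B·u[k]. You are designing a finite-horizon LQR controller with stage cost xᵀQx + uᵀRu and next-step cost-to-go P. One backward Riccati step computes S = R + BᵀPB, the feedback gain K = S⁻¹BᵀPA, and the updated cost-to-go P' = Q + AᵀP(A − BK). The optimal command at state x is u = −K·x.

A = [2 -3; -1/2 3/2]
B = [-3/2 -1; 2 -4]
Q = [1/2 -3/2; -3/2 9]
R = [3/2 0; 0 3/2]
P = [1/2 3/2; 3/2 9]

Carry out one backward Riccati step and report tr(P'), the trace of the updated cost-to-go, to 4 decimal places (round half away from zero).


11.7925

BᵀP = [2.2500 15.7500; -6.5000 -37.5000]
S = R + BᵀPB = [3/2 0; 0 3/2] + [28.1250 -65.2500; -65.2500 156.5000] = [29.6250 -65.2500; -65.2500 158.0000]
BᵀPA = [-3.3750 16.8750; 5.7500 -36.7500]
K = S⁻¹·BᵀPA = [-0.3735 0.6340; -0.1179 0.0292]
A−BK = [1.3219 -2.0197; -0.2244 0.3489]
AᵀP(A−BK) = [0.6671 -1.0283; -1.0283 1.6254]
P' = Q + AᵀP(A−BK) = [1.1671 -2.5283; -2.5283 10.6254]
tr(P') = 11.7925


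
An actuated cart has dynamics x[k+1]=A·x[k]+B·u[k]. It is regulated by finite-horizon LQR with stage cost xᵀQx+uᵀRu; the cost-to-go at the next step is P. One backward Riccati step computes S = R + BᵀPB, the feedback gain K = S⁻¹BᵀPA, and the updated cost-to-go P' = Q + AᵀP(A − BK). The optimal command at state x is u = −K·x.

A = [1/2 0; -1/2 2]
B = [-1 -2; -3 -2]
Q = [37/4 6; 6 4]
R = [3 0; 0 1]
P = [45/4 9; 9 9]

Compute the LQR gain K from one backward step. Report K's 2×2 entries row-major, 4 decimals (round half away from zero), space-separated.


0.1726 -0.4248 -0.1810 -0.0579

BᵀP = [-38.2500 -36.0000; -40.5000 -36.0000]
S = R + BᵀPB = [3 0; 0 1] + [146.2500 148.5000; 148.5000 153.0000] = [149.2500 148.5000; 148.5000 154.0000]
BᵀPA = [-1.1250 -72.0000; -2.2500 -72.0000]
K = S⁻¹·BᵀPA = [0.1726 -0.4248; -0.1810 -0.0579]
A−BK = [0.3105 -0.5406; -0.3443 0.6098]
AᵀP(A−BK) = [0.3494 -0.6082; -0.6082 1.2454]
P' = Q + AᵀP(A−BK) = [9.5994 5.3918; 5.3918 5.2454]
tr(P') = 14.8447


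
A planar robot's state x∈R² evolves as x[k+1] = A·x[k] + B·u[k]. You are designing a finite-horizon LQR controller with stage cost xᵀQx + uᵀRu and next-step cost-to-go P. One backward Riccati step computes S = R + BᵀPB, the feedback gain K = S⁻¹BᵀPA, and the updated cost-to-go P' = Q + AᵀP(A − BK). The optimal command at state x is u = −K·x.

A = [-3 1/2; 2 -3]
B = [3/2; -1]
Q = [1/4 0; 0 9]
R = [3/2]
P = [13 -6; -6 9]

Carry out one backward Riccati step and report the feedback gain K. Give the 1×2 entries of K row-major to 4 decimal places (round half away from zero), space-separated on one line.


-1.9481 1.1558

BᵀP = [25.5000 -18.0000]
S = R + BᵀPB = [3/2] + [56.2500] = [57.7500]
BᵀPA = [-112.5000 66.7500]
K = S⁻¹·BᵀPA = [-1.9481 1.1558]
A−BK = [-0.0779 -1.2338; 0.0519 -1.8442]
AᵀP(A−BK) = [5.8442 -3.4675; -3.4675 25.0974]
P' = Q + AᵀP(A−BK) = [6.0942 -3.4675; -3.4675 34.0974]
tr(P') = 40.1916


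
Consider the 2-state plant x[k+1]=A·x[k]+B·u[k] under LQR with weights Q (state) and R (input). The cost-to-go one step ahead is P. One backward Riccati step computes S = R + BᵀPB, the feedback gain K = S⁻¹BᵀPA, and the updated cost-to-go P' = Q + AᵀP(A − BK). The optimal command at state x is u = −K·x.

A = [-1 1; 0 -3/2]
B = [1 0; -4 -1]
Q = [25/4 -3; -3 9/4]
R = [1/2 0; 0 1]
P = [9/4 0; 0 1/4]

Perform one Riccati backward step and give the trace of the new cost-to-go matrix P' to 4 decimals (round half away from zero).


10.5987

BᵀP = [2.2500 -1.0000; 0.0000 -0.2500]
S = R + BᵀPB = [1/2 0; 0 1] + [6.2500 1.0000; 1.0000 0.2500] = [6.7500 1.0000; 1.0000 1.2500]
BᵀPA = [-2.2500 3.7500; 0.0000 0.3750]
K = S⁻¹·BᵀPA = [-0.3782 0.5798; 0.3025 -0.1639]
A−BK = [-0.6218 0.4202; -1.2101 0.6555]
AᵀP(A−BK) = [1.3992 -0.9454; -0.9454 0.6996]
P' = Q + AᵀP(A−BK) = [7.6492 -3.9454; -3.9454 2.9496]
tr(P') = 10.5987


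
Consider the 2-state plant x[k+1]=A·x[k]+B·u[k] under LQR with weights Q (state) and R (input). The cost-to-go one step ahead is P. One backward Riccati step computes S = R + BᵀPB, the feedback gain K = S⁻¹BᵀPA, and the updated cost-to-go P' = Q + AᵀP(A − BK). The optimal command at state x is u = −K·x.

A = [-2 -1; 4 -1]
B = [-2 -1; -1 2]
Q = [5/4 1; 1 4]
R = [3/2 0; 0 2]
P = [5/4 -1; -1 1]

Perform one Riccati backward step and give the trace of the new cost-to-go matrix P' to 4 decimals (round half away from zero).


11.3560

BᵀP = [-1.5000 1.0000; -3.2500 3.0000]
S = R + BᵀPB = [3/2 0; 0 2] + [2.0000 3.5000; 3.5000 9.2500] = [3.5000 3.5000; 3.5000 11.2500]
BᵀPA = [7.0000 0.5000; 18.5000 0.2500]
K = S⁻¹·BᵀPA = [0.5161 0.1751; 1.4839 -0.0323]
A−BK = [0.5161 -0.6820; 1.5484 -0.7604]
AᵀP(A−BK) = [5.9355 -0.1290; -0.1290 0.1705]
P' = Q + AᵀP(A−BK) = [7.1855 0.8710; 0.8710 4.1705]
tr(P') = 11.3560


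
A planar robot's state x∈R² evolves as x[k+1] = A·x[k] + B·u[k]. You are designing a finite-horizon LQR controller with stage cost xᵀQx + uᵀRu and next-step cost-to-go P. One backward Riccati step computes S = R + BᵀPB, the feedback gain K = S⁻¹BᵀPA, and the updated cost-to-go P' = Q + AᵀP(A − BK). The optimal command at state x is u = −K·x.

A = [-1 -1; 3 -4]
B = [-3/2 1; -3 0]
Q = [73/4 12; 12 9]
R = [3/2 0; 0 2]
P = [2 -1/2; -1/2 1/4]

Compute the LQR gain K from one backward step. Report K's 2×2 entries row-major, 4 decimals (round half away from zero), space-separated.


BᵀP = [-1.5000 0.0000; 2.0000 -0.5000]
S = R + BᵀPB = [3/2 0; 0 2] + [2.2500 -1.5000; -1.5000 2.0000] = [3.7500 -1.5000; -1.5000 4.0000]
BᵀPA = [1.5000 1.5000; -3.5000 0.0000]
K = S⁻¹·BᵀPA = [0.0588 0.4706; -0.8529 0.1765]
A−BK = [-0.0588 -0.4706; 3.1765 -2.5882]
AᵀP(A−BK) = [4.1765 -1.5882; -1.5882 1.2941]
P' = Q + AᵀP(A−BK) = [22.4265 10.4118; 10.4118 10.2941]
tr(P') = 32.7206

0.0588 0.4706 -0.8529 0.1765


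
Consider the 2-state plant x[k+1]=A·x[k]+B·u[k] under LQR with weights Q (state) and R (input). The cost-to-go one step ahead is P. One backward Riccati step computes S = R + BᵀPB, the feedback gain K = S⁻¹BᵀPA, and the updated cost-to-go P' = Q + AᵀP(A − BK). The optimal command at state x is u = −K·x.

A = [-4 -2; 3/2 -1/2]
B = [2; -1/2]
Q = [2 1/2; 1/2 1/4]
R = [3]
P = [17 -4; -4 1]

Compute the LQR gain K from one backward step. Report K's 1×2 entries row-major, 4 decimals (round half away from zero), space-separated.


-1.9779 -0.8549

BᵀP = [36.0000 -8.5000]
S = R + BᵀPB = [3] + [76.2500] = [79.2500]
BᵀPA = [-156.7500 -67.7500]
K = S⁻¹·BᵀPA = [-1.9779 -0.8549]
A−BK = [-0.0442 -0.2902; 0.5110 -0.9274]
AᵀP(A−BK) = [12.2114 5.2461; 5.2461 2.3312]
P' = Q + AᵀP(A−BK) = [14.2114 5.7461; 5.7461 2.5812]
tr(P') = 16.7926


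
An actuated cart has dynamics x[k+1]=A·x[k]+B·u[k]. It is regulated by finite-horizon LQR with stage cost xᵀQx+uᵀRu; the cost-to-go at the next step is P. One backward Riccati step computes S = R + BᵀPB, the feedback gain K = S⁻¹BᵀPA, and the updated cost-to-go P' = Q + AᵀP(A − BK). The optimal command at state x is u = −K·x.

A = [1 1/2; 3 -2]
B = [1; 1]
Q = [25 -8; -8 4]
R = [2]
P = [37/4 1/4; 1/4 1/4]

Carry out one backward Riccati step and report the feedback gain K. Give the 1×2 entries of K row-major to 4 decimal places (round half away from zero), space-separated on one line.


BᵀP = [9.5000 0.5000]
S = R + BᵀPB = [2] + [10.0000] = [12.0000]
BᵀPA = [11.0000 3.7500]
K = S⁻¹·BᵀPA = [0.9167 0.3125]
A−BK = [0.0833 0.1875; 2.0833 -2.3125]
AᵀP(A−BK) = [2.9167 -0.4375; -0.4375 1.6406]
P' = Q + AᵀP(A−BK) = [27.9167 -8.4375; -8.4375 5.6406]
tr(P') = 33.5573

0.9167 0.3125


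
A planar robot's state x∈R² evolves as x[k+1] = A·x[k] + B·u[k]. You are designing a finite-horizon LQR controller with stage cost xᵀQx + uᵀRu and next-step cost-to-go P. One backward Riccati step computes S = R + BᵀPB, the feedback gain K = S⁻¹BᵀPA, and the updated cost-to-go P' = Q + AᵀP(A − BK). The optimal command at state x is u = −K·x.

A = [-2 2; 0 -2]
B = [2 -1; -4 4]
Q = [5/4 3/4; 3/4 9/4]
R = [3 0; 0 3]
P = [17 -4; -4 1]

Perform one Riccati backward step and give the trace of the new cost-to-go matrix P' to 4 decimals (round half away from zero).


6.6446

BᵀP = [50.0000 -12.0000; -33.0000 8.0000]
S = R + BᵀPB = [3 0; 0 3] + [148.0000 -98.0000; -98.0000 65.0000] = [151.0000 -98.0000; -98.0000 68.0000]
BᵀPA = [-100.0000 124.0000; 66.0000 -82.0000]
K = S⁻¹·BᵀPA = [-0.5000 0.5964; 0.2500 -0.3464]
A−BK = [-0.7500 0.4608; -3.0000 1.7711]
AᵀP(A−BK) = [1.5000 -1.5000; -1.5000 1.6446]
P' = Q + AᵀP(A−BK) = [2.7500 -0.7500; -0.7500 3.8946]
tr(P') = 6.6446
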